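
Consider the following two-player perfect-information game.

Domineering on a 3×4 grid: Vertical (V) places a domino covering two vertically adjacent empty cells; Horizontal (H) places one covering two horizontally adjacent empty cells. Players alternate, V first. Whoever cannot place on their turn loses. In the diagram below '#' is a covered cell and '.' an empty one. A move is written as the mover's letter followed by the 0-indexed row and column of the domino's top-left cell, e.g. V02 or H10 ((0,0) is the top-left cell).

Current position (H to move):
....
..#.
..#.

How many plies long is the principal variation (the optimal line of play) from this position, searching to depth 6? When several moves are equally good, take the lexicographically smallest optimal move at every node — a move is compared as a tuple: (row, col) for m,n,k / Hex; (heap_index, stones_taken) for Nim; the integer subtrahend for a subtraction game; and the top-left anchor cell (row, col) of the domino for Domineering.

PV length from [..../..#./..#.]: 3 plies

[..../..#./..#.] H move#1: H00:-1/##../..#./..#., H01:-1/.##./..#./..#., H02:-1/..##/..#./..#., H10:+1/..../###./..#.*, H20:-1/..../..#./###.
[..../###./..#.] V move#2: V03:-1/...#/####/..#.*, V13:-1/..../####/..##
[...#/####/..#.] H move#3: H00:+1/##.#/####/..#.*, H01:+1/.###/####/..#., H20:+1/...#/####/###.
[##.#/####/..#.] end (terminal -1, V#4); searched ..../..#./..#. to 6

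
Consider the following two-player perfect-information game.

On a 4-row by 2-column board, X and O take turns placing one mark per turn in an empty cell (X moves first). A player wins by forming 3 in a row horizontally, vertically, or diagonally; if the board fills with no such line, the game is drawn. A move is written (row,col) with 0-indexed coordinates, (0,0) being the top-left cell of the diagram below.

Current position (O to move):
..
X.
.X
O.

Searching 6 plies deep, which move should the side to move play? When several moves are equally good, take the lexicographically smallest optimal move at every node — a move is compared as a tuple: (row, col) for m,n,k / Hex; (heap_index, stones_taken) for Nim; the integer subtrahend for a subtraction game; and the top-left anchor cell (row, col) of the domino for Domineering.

p1 O@[../X./.X/O.]: (0,0)[O./X./.X/O.]-1 (0,1)[.O/X./.X/O.]+0* (1,1)[../XO/.X/O.]+0 (2,0)[../X./OX/O.]-1 (3,1)[../X./.X/OO]+0
p2 X@[.O/X./.X/O.]: (0,0)[XO/X./.X/O.]+0* (1,1)[.O/XX/.X/O.]+0 (2,0)[.O/X./XX/O.]+0 (3,1)[.O/X./.X/OX]+0
p3 O@[XO/X./.X/O.]: (1,1)[XO/XO/.X/O.]-1 (2,0)[XO/X./OX/O.]+0* (3,1)[XO/X./.X/OO]-1
p4 X@[XO/X./OX/O.]: (1,1)[XO/XX/OX/O.]+0* (3,1)[XO/X./OX/OX]+0
p5 O@[XO/XX/OX/O.]: (3,1)[XO/XX/OX/OO]+0*
p6 X@[XO/XX/OX/OO] terminal +0; root [../X./.X/O.] d6

O's best at [../X./.X/O.]: (0,1)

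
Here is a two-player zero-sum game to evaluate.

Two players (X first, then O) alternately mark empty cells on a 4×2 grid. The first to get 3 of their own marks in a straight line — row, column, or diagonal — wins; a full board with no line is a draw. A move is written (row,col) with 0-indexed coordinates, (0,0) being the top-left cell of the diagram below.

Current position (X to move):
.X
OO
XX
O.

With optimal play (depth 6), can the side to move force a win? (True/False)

X winning at [.X/OO/XX/O.]: False

[.X/OO/XX/O.] X move#1: (0,0):+0/XX/OO/XX/O.*, (3,1):+0/.X/OO/XX/OX
[XX/OO/XX/O.] O move#2: (3,1):+0/XX/OO/XX/OO*
[XX/OO/XX/OO] end (terminal +0, X#3); searched .X/OO/XX/O. to 6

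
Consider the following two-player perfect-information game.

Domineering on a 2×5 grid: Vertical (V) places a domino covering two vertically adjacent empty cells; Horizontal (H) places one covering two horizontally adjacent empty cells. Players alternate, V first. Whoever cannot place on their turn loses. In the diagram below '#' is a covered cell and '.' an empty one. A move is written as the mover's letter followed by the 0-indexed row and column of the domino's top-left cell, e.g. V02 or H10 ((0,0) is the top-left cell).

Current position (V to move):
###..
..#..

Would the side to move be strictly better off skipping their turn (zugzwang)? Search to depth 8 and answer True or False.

zugzwang(###../..#.., V) = False

[###../..#..] V move#1: V03:+1/####./..##.*, V04:+1/###.#/..#.#
[####./..##.] H move#2: H10:-1/####./####.*
[####./####.] V move#3: V04:+1/#####/#####*
[#####/#####] end (terminal -1, H#4); searched ###../..#.. to 8
if V skipped the turn, H would face:
~ [###../..#..] H move#1: H03:+1/#####/..#..*, H10:-1/###../###.., H13:+1/###../..###
~ [#####/..#..] end (terminal -1, V#2); searched ###../..#.. to 8
compare (V): move=+1 vs pass=-1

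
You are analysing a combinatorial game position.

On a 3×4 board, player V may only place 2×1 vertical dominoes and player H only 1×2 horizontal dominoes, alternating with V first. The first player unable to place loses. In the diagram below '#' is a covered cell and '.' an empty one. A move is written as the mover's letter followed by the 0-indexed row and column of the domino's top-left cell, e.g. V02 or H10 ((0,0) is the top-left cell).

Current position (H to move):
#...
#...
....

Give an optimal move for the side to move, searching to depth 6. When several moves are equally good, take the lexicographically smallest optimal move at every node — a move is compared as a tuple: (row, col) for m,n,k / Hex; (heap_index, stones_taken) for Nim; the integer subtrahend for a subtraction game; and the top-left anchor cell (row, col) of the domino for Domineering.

ply 1, H at #.../#.../.... | H01=-1→###./#.../....; H02=-1→#.##/#.../....; H11=+1→#.../###./....*; H12=+1→#.../#.##/....; H20=-1→#.../#.../##..; H21=-1→#.../#.../.##.; H22=-1→#.../#.../..##
ply 2, V at #.../###./.... | V03=-1→#..#/####/....*; V13=-1→#.../####/...#
ply 3, H at #..#/####/.... | H01=+1→####/####/....*; H20=+1→#..#/####/##..; H21=+1→#..#/####/.##.; H22=+1→#..#/####/..##
ply 4: ####/####/.... is terminal -1 (V); from #.../#.../.... depth 6

H's best at [#.../#.../....]: H11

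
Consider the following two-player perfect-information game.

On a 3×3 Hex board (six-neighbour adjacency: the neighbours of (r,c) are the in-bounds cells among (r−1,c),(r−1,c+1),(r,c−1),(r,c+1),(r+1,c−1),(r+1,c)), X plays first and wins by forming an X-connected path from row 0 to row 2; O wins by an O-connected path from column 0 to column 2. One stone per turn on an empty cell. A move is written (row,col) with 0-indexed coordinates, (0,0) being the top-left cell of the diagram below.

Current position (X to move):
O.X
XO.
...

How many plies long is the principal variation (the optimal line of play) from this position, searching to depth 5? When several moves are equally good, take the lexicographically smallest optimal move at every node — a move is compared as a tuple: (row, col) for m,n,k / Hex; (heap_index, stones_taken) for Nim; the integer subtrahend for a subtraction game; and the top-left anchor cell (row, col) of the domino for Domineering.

[O.X/XO./...] X move#1: (0,1):+1/OXX/XO./...*, (1,2):+1/O.X/XOX/..., (2,0):+1/O.X/XO./X.., (2,1):-1/O.X/XO./.X., (2,2):-1/O.X/XO./..X
[OXX/XO./...] O move#2: (1,2):-1/OXX/XOO/...*, (2,0):-1/OXX/XO./O.., (2,1):-1/OXX/XO./.O., (2,2):-1/OXX/XO./..O
[OXX/XOO/...] X move#3: (2,0):+1/OXX/XOO/X..*, (2,1):-1/OXX/XOO/.X., (2,2):-1/OXX/XOO/..X
[OXX/XOO/X..] end (terminal -1, O#4); searched O.X/XO./... to 5

PV length from [O.X/XO./...]: 3 plies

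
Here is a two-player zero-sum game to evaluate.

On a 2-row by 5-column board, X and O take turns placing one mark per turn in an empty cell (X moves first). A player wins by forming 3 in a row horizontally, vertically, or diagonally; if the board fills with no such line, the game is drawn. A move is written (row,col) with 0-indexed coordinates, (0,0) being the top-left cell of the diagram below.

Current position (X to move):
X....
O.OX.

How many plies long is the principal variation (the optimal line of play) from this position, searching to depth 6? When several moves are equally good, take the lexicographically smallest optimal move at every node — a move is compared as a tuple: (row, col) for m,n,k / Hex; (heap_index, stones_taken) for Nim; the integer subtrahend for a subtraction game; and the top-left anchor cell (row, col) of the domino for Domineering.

[X..../O.OX.] X move#1: (0,1):-1/XX.../O.OX., (0,2):-1/X.X../O.OX., (0,3):-1/X..X./O.OX., (0,4):-1/X...X/O.OX., (1,1):+0/X..../OXOX.*, (1,4):-1/X..../O.OXX
[X..../OXOX.] O move#2: (0,1):+0/XO.../OXOX.*, (0,2):+0/X.O../OXOX., (0,3):+0/X..O./OXOX., (0,4):+0/X...O/OXOX., (1,4):+0/X..../OXOXO
[XO.../OXOX.] X move#3: (0,2):+0/XOX../OXOX.*, (0,3):+0/XO.X./OXOX., (0,4):+0/XO..X/OXOX., (1,4):+0/XO.../OXOXX
[XOX../OXOX.] O move#4: (0,3):+0/XOXO./OXOX.*, (0,4):+0/XOX.O/OXOX., (1,4):+0/XOX../OXOXO
[XOXO./OXOX.] X move#5: (0,4):+0/XOXOX/OXOX.*, (1,4):+0/XOXO./OXOXX
[XOXOX/OXOX.] O move#6: (1,4):+0/XOXOX/OXOXO*
[XOXOX/OXOXO] end (terminal +0, X#7); searched X..../O.OX. to 6

PV length from [X..../O.OX.]: 6 plies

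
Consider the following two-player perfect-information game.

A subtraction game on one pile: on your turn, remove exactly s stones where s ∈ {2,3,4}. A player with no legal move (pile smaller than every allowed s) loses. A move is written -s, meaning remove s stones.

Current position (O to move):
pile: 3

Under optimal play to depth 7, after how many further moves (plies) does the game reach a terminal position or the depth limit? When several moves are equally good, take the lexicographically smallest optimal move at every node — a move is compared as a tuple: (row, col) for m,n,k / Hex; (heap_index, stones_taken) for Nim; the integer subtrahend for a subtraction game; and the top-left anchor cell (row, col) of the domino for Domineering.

ply 1, O at 3 | -2=+1→1*; -3=+1→0
ply 2: 1 is terminal -1 (X); from 3 depth 7

PV length from [3]: 1 ply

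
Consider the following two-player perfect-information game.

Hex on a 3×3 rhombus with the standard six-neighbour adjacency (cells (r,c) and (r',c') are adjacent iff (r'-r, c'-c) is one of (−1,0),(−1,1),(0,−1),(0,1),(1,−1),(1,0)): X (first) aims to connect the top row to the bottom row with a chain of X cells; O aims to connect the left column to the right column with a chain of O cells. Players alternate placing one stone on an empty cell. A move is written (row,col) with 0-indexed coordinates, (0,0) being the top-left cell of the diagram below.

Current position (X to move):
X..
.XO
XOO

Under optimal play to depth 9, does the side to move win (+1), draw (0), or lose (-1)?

ply 1, X at X../.XO/XOO | (0,1)=+1→XX./.XO/XOO*; (0,2)=+1→X.X/.XO/XOO; (1,0)=+1→X../XXO/XOO
ply 2: XX./.XO/XOO is terminal -1 (O); from X../.XO/XOO depth 9

value(X../.XO/XOO, X) = +1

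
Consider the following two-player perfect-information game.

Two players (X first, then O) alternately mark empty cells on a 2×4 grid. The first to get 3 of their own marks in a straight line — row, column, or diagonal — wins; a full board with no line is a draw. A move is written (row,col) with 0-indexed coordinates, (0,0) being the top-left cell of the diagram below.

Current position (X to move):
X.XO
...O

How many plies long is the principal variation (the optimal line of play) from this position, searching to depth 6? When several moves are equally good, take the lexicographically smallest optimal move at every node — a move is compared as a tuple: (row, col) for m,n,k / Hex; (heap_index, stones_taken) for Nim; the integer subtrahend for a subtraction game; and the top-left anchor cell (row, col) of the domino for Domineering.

PV length from [X.XO/...O]: 1 ply

p1 X@[X.XO/...O]: (0,1)[XXXO/...O]+1* (1,0)[X.XO/X..O]+0 (1,1)[X.XO/.X.O]+0 (1,2)[X.XO/..XO]+0
p2 O@[XXXO/...O] terminal -1; root [X.XO/...O] d6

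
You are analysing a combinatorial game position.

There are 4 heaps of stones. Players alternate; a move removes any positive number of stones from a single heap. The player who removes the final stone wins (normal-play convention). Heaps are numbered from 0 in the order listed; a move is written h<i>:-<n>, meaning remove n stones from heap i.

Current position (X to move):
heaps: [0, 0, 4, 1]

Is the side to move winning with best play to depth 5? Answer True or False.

X winning at [(0,0,4,1)]: True

[(0,0,4,1)] X move#1: h2:-1:-1/(0,0,3,1), h2:-2:-1/(0,0,2,1), h2:-3:+1/(0,0,1,1)*, h2:-4:-1/(0,0,0,1), h3:-1:-1/(0,0,4,0)
[(0,0,1,1)] O move#2: h2:-1:-1/(0,0,0,1)*, h3:-1:-1/(0,0,1,0)
[(0,0,0,1)] X move#3: h3:-1:+1/(0,0,0,0)*
[(0,0,0,0)] end (terminal -1, O#4); searched (0,0,4,1) to 5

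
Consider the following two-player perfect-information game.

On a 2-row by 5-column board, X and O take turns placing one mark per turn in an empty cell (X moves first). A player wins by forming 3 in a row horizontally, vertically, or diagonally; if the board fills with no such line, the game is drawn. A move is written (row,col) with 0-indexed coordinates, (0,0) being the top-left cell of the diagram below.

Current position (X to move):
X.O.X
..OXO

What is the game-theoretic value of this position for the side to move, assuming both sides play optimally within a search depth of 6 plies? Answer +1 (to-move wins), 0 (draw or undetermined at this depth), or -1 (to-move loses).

p1 X@[X.O.X/..OXO]: (0,1)[XXO.X/..OXO]+0* (0,3)[X.OXX/..OXO]+0 (1,0)[X.O.X/X.OXO]+0 (1,1)[X.O.X/.XOXO]+0
p2 O@[XXO.X/..OXO]: (0,3)[XXOOX/..OXO]+0* (1,0)[XXO.X/O.OXO]+0 (1,1)[XXO.X/.OOXO]+0
p3 X@[XXOOX/..OXO]: (1,0)[XXOOX/X.OXO]+0* (1,1)[XXOOX/.XOXO]+0
p4 O@[XXOOX/X.OXO]: (1,1)[XXOOX/XOOXO]+0*
p5 X@[XXOOX/XOOXO] terminal +0; root [X.O.X/..OXO] d6

value(X.O.X/..OXO, X) = 0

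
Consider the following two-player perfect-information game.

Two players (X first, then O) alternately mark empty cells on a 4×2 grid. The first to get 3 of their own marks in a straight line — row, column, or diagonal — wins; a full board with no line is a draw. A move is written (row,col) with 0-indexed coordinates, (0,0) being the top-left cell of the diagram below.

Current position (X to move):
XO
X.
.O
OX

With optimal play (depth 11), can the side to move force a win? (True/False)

p1 X@[XO/X./.O/OX]: (1,1)[XO/XX/.O/OX]+0 (2,0)[XO/X./XO/OX]+1*
p2 O@[XO/X./XO/OX] terminal -1; root [XO/X./.O/OX] d11

X winning at [XO/X./.O/OX]: True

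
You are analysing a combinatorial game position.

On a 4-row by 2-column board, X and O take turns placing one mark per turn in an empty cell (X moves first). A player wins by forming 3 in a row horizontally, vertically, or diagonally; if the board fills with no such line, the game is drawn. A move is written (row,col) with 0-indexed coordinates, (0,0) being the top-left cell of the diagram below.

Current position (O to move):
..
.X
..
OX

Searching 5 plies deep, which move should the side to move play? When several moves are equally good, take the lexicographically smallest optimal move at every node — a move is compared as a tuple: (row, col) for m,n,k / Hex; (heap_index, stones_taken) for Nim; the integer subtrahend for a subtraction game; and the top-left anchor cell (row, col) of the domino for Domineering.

ply 1, O at ../.X/../OX | (0,0)=-1→O./.X/../OX; (0,1)=-1→.O/.X/../OX; (1,0)=-1→../OX/../OX; (2,0)=-1→../.X/O./OX; (2,1)=+0→../.X/.O/OX*
ply 2, X at ../.X/.O/OX | (0,0)=+0→X./.X/.O/OX*; (0,1)=+0→.X/.X/.O/OX; (1,0)=+0→../XX/.O/OX; (2,0)=+0→../.X/XO/OX
ply 3, O at X./.X/.O/OX | (0,1)=+0→XO/.X/.O/OX*; (1,0)=+0→X./OX/.O/OX; (2,0)=+0→X./.X/OO/OX
ply 4, X at XO/.X/.O/OX | (1,0)=+0→XO/XX/.O/OX*; (2,0)=+0→XO/.X/XO/OX
ply 5, O at XO/XX/.O/OX | (2,0)=+0→XO/XX/OO/OX*
ply 6: XO/XX/OO/OX is terminal +0 (X); from ../.X/../OX depth 5

O's best at [../.X/../OX]: (2,1)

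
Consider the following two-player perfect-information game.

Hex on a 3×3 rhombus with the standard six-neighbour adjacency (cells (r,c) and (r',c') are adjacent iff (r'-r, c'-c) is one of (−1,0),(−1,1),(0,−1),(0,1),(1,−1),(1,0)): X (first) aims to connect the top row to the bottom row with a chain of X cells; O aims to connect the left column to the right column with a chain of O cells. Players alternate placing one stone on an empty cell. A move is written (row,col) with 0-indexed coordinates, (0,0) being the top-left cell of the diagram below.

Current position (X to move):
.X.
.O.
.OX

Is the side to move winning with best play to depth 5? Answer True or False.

[.X./.O./.OX] X move#1: (0,0):-1/XX./.O./.OX*, (0,2):-1/.XX/.O./.OX, (1,0):-1/.X./XO./.OX, (1,2):-1/.X./.OX/.OX, (2,0):-1/.X./.O./XOX
[XX./.O./.OX] O move#2: (0,2):+1/XXO/.O./.OX*, (1,0):+1/XX./OO./.OX, (1,2):+1/XX./.OO/.OX, (2,0):+1/XX./.O./OOX
[XXO/.O./.OX] X move#3: (1,0):-1/XXO/XO./.OX*, (1,2):-1/XXO/.OX/.OX, (2,0):-1/XXO/.O./XOX
[XXO/XO./.OX] O move#4: (1,2):-1/XXO/XOO/.OX, (2,0):+1/XXO/XO./OOX*
[XXO/XO./OOX] end (terminal -1, X#5); searched .X./.O./.OX to 5

X winning at [.X./.O./.OX]: False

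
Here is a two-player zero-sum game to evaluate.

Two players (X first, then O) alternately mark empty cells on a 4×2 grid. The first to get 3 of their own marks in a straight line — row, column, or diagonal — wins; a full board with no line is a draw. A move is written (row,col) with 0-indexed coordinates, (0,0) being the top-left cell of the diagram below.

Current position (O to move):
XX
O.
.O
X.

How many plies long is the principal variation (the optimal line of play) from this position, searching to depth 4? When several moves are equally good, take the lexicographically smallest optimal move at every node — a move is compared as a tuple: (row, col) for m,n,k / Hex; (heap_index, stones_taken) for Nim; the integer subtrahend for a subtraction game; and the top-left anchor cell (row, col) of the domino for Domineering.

PV length from [XX/O./.O/X.]: 3 plies

[XX/O./.O/X.] O move#1: (1,1):+0/XX/OO/.O/X.*, (2,0):+0/XX/O./OO/X., (3,1):+0/XX/O./.O/XO
[XX/OO/.O/X.] X move#2: (2,0):-1/XX/OO/XO/X., (3,1):+0/XX/OO/.O/XX*
[XX/OO/.O/XX] O move#3: (2,0):+0/XX/OO/OO/XX*
[XX/OO/OO/XX] end (terminal +0, X#4); searched XX/O./.O/X. to 4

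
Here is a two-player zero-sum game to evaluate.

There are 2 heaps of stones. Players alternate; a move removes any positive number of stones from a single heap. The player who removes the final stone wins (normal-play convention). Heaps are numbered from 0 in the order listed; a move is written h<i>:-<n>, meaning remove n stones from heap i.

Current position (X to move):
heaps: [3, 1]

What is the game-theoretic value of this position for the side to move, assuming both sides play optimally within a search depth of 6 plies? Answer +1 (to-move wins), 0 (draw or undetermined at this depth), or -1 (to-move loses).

p1 X@[(3,1)]: h0:-1[(2,1)]-1 h0:-2[(1,1)]+1* h0:-3[(0,1)]-1 h1:-1[(3,0)]-1
p2 O@[(1,1)]: h0:-1[(0,1)]-1* h1:-1[(1,0)]-1
p3 X@[(0,1)]: h1:-1[(0,0)]+1*
p4 O@[(0,0)] terminal -1; root [(3,1)] d6

value((3,1), X) = +1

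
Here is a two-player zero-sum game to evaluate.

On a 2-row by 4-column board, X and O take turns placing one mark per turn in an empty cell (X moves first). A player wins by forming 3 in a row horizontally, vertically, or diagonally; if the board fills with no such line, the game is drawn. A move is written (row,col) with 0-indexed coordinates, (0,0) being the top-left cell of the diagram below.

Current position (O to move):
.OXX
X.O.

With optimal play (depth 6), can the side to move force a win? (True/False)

O winning at [.OXX/X.O.]: False

ply 1, O at .OXX/X.O. | (0,0)=+0→OOXX/X.O.*; (1,1)=+0→.OXX/XOO.; (1,3)=+0→.OXX/X.OO
ply 2, X at OOXX/X.O. | (1,1)=+0→OOXX/XXO.*; (1,3)=+0→OOXX/X.OX
ply 3, O at OOXX/XXO. | (1,3)=+0→OOXX/XXOO*
ply 4: OOXX/XXOO is terminal +0 (X); from .OXX/X.O. depth 6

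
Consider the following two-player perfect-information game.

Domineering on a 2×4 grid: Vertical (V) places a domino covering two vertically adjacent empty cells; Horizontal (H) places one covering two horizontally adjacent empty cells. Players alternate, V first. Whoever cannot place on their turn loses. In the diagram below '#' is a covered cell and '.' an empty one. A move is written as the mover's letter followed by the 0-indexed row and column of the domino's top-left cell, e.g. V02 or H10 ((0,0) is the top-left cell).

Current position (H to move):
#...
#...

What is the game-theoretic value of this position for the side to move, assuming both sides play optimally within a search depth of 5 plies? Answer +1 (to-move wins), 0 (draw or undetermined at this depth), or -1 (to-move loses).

value(#.../#..., H) = +1

[#.../#...] H move#1: H01:+1/###./#...*, H02:+1/#.##/#..., H11:+1/#.../###., H12:+1/#.../#.##
[###./#...] V move#2: V03:-1/####/#..#*
[####/#..#] H move#3: H11:+1/####/####*
[####/####] end (terminal -1, V#4); searched #.../#... to 5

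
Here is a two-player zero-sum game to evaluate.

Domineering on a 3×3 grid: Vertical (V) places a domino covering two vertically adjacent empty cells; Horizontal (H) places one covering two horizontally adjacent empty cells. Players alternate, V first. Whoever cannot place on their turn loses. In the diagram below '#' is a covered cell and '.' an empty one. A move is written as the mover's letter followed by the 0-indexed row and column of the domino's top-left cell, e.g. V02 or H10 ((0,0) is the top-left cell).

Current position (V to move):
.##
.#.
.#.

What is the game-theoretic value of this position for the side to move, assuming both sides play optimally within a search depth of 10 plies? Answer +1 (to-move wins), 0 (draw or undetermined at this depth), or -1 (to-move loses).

p1 V@[.##/.#./.#.]: V00[###/##./.#.]+1* V10[.##/##./##.]+1 V12[.##/.##/.##]+1
p2 H@[###/##./.#.] terminal -1; root [.##/.#./.#.] d10

value(.##/.#./.#., V) = +1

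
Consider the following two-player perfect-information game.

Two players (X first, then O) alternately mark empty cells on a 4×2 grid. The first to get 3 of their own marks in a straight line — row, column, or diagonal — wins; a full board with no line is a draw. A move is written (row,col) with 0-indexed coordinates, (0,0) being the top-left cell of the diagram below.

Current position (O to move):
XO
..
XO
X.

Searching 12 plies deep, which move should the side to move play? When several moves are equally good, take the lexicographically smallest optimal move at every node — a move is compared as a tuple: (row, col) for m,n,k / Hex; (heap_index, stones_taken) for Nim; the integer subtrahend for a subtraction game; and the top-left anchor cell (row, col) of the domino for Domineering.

O's best at [XO/../XO/X.]: (1,1)

[XO/../XO/X.] O move#1: (1,0):+0/XO/O./XO/X., (1,1):+1/XO/.O/XO/X.*, (3,1):-1/XO/../XO/XO
[XO/.O/XO/X.] end (terminal -1, X#2); searched XO/../XO/X. to 12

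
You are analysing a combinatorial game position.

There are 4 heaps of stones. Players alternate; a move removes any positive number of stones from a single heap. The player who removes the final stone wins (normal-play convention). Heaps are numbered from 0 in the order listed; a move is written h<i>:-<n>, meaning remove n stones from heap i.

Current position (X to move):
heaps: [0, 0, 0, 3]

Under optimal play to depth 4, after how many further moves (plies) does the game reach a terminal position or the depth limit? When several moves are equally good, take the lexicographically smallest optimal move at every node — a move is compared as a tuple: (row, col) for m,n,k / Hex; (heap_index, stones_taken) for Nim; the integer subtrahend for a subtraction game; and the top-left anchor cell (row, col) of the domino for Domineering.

[(0,0,0,3)] X move#1: h3:-1:-1/(0,0,0,2), h3:-2:-1/(0,0,0,1), h3:-3:+1/(0,0,0,0)*
[(0,0,0,0)] end (terminal -1, O#2); searched (0,0,0,3) to 4

PV length from [(0,0,0,3)]: 1 ply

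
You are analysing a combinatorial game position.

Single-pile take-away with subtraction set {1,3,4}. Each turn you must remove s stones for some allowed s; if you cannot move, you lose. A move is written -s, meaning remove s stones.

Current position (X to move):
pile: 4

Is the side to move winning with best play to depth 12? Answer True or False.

X winning at [4]: True

p1 X@[4]: -1[3]-1 -3[1]-1 -4[0]+1*
p2 O@[0] terminal -1; root [4] d12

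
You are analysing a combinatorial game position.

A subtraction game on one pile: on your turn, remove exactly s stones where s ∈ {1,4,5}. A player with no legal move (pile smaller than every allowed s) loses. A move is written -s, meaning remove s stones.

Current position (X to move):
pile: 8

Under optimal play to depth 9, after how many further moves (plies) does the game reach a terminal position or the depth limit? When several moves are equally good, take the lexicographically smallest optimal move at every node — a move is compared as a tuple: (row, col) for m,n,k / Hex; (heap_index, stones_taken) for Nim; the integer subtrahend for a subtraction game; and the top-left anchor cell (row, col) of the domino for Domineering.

PV length from [8]: 4 plies

p1 X@[8]: -1[7]-1* -4[4]-1 -5[3]-1
p2 O@[7]: -1[6]-1 -4[3]-1 -5[2]+1*
p3 X@[2]: -1[1]-1*
p4 O@[1]: -1[0]+1*
p5 X@[0] terminal -1; root [8] d9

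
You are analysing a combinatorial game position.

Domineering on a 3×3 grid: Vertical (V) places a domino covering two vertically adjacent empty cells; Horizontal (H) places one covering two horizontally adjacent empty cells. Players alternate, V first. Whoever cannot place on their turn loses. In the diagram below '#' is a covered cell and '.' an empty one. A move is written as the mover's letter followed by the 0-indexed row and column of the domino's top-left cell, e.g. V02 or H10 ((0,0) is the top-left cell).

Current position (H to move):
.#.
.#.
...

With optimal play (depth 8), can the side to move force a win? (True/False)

ply 1, H at .#./.#./... | H20=-1→.#./.#./##.*; H21=-1→.#./.#./.##
ply 2, V at .#./.#./##. | V00=+1→##./##./##.*; V02=+1→.##/.##/##.; V12=+1→.#./.##/###
ply 3: ##./##./##. is terminal -1 (H); from .#./.#./... depth 8

H winning at [.#./.#./...]: False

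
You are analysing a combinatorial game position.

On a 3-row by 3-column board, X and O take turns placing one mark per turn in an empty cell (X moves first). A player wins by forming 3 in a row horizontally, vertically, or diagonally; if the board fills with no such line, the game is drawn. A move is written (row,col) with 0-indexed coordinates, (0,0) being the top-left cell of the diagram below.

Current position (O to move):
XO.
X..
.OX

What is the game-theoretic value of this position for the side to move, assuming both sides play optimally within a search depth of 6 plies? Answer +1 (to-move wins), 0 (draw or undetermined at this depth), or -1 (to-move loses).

value(XO./X../.OX, O) = +1

p1 O@[XO./X../.OX]: (0,2)[XOO/X../.OX]-1 (1,1)[XO./XO./.OX]+1* (1,2)[XO./X.O/.OX]-1 (2,0)[XO./X../OOX]-1
p2 X@[XO./XO./.OX] terminal -1; root [XO./X../.OX] d6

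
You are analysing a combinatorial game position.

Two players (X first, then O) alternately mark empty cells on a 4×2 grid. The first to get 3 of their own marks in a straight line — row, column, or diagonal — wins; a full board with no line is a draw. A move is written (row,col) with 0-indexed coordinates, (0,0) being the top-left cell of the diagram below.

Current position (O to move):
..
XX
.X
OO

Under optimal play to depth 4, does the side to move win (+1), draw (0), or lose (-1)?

value(../XX/.X/OO, O) = 0

p1 O@[../XX/.X/OO]: (0,0)[O./XX/.X/OO]-1 (0,1)[.O/XX/.X/OO]+0* (2,0)[../XX/OX/OO]-1
p2 X@[.O/XX/.X/OO]: (0,0)[XO/XX/.X/OO]+0* (2,0)[.O/XX/XX/OO]+0
p3 O@[XO/XX/.X/OO]: (2,0)[XO/XX/OX/OO]+0*
p4 X@[XO/XX/OX/OO] terminal +0; root [../XX/.X/OO] d4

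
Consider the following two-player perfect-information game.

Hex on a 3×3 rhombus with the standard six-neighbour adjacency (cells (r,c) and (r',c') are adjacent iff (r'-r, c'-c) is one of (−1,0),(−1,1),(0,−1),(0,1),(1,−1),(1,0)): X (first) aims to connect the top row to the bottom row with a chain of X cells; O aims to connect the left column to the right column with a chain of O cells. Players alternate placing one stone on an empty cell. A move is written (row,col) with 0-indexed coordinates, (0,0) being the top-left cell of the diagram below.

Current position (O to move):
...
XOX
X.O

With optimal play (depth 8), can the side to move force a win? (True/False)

p1 O@[.../XOX/X.O]: (0,0)[O../XOX/X.O]-1* (0,1)[.O./XOX/X.O]-1 (0,2)[..O/XOX/X.O]-1 (2,1)[.../XOX/XOO]-1
p2 X@[O../XOX/X.O]: (0,1)[OX./XOX/X.O]+1* (0,2)[O.X/XOX/X.O]+1 (2,1)[O../XOX/XXO]+1
p3 O@[OX./XOX/X.O] terminal -1; root [.../XOX/X.O] d8

O winning at [.../XOX/X.O]: False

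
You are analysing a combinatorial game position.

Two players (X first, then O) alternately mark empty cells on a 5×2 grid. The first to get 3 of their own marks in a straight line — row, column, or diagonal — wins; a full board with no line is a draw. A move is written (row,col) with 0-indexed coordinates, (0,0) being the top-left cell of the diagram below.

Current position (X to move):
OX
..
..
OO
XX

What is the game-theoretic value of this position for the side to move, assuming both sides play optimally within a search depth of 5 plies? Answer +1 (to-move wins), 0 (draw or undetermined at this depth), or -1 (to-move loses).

[OX/../../OO/XX] X move#1: (1,0):+0/OX/X./../OO/XX*, (1,1):+0/OX/.X/../OO/XX, (2,0):+0/OX/../X./OO/XX, (2,1):+0/OX/../.X/OO/XX
[OX/X./../OO/XX] O move#2: (1,1):+0/OX/XO/../OO/XX*, (2,0):+0/OX/X./O./OO/XX, (2,1):+0/OX/X./.O/OO/XX
[OX/XO/../OO/XX] X move#3: (2,0):-1/OX/XO/X./OO/XX, (2,1):+0/OX/XO/.X/OO/XX*
[OX/XO/.X/OO/XX] O move#4: (2,0):+0/OX/XO/OX/OO/XX*
[OX/XO/OX/OO/XX] end (terminal +0, X#5); searched OX/../../OO/XX to 5

value(OX/../../OO/XX, X) = 0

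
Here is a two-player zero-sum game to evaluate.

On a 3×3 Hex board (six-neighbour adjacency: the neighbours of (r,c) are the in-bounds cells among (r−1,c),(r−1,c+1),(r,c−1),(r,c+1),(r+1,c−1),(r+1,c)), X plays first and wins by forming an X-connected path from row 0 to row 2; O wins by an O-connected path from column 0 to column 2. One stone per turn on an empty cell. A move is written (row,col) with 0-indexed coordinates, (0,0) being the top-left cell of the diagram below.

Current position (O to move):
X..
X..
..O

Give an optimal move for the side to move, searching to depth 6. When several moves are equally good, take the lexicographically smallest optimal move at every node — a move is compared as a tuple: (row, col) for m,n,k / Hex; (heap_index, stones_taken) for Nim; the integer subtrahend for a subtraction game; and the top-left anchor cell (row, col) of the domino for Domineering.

O's best at [X../X../..O]: (2,0)

p1 O@[X../X../..O]: (0,1)[XO./X../..O]-1 (0,2)[X.O/X../..O]-1 (1,1)[X../XO./..O]-1 (1,2)[X../X.O/..O]-1 (2,0)[X../X../O.O]+1* (2,1)[X../X../.OO]-1
p2 X@[X../X../O.O]: (0,1)[XX./X../O.O]-1* (0,2)[X.X/X../O.O]-1 (1,1)[X../XX./O.O]-1 (1,2)[X../X.X/O.O]-1 (2,1)[X../X../OXO]-1
p3 O@[XX./X../O.O]: (0,2)[XXO/X../O.O]+1* (1,1)[XX./XO./O.O]+1 (1,2)[XX./X.O/O.O]+1 (2,1)[XX./X../OOO]+1
p4 X@[XXO/X../O.O]: (1,1)[XXO/XX./O.O]-1* (1,2)[XXO/X.X/O.O]-1 (2,1)[XXO/X../OXO]-1
p5 O@[XXO/XX./O.O]: (1,2)[XXO/XXO/O.O]-1 (2,1)[XXO/XX./OOO]+1*
p6 X@[XXO/XX./OOO] terminal -1; root [X../X../..O] d6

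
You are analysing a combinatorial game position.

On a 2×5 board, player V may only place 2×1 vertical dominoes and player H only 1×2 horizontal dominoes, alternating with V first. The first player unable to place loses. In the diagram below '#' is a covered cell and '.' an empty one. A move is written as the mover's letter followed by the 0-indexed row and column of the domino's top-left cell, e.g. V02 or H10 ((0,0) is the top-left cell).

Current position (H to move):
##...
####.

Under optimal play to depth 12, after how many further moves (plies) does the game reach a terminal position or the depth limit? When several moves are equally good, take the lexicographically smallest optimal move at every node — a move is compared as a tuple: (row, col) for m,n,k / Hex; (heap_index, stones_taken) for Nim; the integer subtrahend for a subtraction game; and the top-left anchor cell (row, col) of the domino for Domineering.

ply 1, H at ##.../####. | H02=-1→####./####.; H03=+1→##.##/####.*
ply 2: ##.##/####. is terminal -1 (V); from ##.../####. depth 12

PV length from [##.../####.]: 1 ply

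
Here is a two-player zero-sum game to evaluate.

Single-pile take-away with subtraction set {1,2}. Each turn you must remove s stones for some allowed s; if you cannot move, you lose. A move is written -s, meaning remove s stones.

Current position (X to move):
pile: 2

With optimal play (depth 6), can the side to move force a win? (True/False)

X winning at [2]: True

[2] X move#1: -1:-1/1, -2:+1/0*
[0] end (terminal -1, O#2); searched 2 to 6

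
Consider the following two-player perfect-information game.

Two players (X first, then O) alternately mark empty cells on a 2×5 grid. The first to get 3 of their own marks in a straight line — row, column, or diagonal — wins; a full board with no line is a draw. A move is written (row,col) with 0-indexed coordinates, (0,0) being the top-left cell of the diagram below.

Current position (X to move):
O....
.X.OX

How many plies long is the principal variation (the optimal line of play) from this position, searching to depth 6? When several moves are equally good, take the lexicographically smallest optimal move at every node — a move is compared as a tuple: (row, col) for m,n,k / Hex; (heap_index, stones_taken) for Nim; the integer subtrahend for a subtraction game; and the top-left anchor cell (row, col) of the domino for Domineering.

[O..../.X.OX] X move#1: (0,1):+0/OX.../.X.OX*, (0,2):+0/O.X../.X.OX, (0,3):+0/O..X./.X.OX, (0,4):+0/O...X/.X.OX, (1,0):+0/O..../XX.OX, (1,2):+0/O..../.XXOX
[OX.../.X.OX] O move#2: (0,2):+0/OXO../.X.OX*, (0,3):+0/OX.O./.X.OX, (0,4):+0/OX..O/.X.OX, (1,0):+0/OX.../OX.OX, (1,2):+0/OX.../.XOOX
[OXO../.X.OX] X move#3: (0,3):+0/OXOX./.X.OX*, (0,4):+0/OXO.X/.X.OX, (1,0):+0/OXO../XX.OX, (1,2):+0/OXO../.XXOX
[OXOX./.X.OX] O move#4: (0,4):+0/OXOXO/.X.OX*, (1,0):+0/OXOX./OX.OX, (1,2):+0/OXOX./.XOOX
[OXOXO/.X.OX] X move#5: (1,0):+0/OXOXO/XX.OX*, (1,2):+0/OXOXO/.XXOX
[OXOXO/XX.OX] O move#6: (1,2):+0/OXOXO/XXOOX*
[OXOXO/XXOOX] end (terminal +0, X#7); searched O..../.X.OX to 6

PV length from [O..../.X.OX]: 6 plies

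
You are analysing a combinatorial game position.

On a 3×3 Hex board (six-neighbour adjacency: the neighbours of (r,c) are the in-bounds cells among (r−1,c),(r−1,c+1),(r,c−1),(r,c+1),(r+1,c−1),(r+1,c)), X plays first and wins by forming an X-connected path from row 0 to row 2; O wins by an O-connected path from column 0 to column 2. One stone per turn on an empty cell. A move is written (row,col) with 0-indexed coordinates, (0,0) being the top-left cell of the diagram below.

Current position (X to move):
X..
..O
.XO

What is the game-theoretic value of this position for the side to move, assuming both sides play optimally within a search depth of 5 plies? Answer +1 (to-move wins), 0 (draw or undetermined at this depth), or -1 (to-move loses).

ply 1, X at X../..O/.XO | (0,1)=-1→XX./..O/.XO; (0,2)=-1→X.X/..O/.XO; (1,0)=+1→X../X.O/.XO*; (1,1)=+1→X../.XO/.XO; (2,0)=+1→X../..O/XXO
ply 2, O at X../X.O/.XO | (0,1)=-1→XO./X.O/.XO*; (0,2)=-1→X.O/X.O/.XO; (1,1)=-1→X../XOO/.XO; (2,0)=-1→X../X.O/OXO
ply 3, X at XO./X.O/.XO | (0,2)=+1→XOX/X.O/.XO*; (1,1)=+1→XO./XXO/.XO; (2,0)=+1→XO./X.O/XXO
ply 4, O at XOX/X.O/.XO | (1,1)=-1→XOX/XOO/.XO*; (2,0)=-1→XOX/X.O/OXO
ply 5, X at XOX/XOO/.XO | (2,0)=+1→XOX/XOO/XXO*
ply 6: XOX/XOO/XXO is terminal -1 (O); from X../..O/.XO depth 5

value(X../..O/.XO, X) = +1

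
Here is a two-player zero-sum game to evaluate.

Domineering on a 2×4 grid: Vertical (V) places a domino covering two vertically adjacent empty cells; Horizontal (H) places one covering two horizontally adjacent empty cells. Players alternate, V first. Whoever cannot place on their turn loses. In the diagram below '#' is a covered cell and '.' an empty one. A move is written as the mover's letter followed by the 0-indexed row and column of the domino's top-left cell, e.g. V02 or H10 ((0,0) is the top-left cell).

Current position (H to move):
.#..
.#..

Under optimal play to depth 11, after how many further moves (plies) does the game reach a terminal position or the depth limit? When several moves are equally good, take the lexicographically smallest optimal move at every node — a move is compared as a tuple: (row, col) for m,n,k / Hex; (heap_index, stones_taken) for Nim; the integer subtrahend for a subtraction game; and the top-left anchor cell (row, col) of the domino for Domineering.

PV length from [.#../.#..]: 3 plies

[.#../.#..] H move#1: H02:+1/.###/.#..*, H12:+1/.#../.###
[.###/.#..] V move#2: V00:-1/####/##..*
[####/##..] H move#3: H12:+1/####/####*
[####/####] end (terminal -1, V#4); searched .#../.#.. to 11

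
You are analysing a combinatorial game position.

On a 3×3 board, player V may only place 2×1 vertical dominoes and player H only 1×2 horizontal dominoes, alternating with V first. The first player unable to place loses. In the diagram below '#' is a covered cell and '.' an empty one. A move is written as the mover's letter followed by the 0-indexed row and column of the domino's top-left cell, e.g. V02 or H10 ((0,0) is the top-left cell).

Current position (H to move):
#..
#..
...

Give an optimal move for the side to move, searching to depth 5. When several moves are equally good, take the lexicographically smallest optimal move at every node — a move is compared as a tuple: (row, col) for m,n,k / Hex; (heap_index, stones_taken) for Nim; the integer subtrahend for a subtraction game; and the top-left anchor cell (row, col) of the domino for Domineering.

H's best at [#../#../...]: H11

p1 H@[#../#../...]: H01[###/#../...]-1 H11[#../###/...]+1* H20[#../#../##.]-1 H21[#../#../.##]-1
p2 V@[#../###/...] terminal -1; root [#../#../...] d5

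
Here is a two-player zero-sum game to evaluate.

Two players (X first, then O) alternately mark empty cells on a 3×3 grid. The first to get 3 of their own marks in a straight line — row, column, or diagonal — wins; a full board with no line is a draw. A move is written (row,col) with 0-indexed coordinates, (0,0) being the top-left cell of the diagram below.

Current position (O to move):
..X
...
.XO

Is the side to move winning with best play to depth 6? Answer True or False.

O winning at [..X/.../.XO]: False

[..X/.../.XO] O move#1: (0,0):-1/O.X/.../.XO, (0,1):+0/.OX/.../.XO*, (1,0):-1/..X/O../.XO, (1,1):+0/..X/.O./.XO, (1,2):-1/..X/..O/.XO, (2,0):-1/..X/.../OXO
[.OX/.../.XO] X move#2: (0,0):+0/XOX/.../.XO*, (1,0):+0/.OX/X../.XO, (1,1):+0/.OX/.X./.XO, (1,2):+0/.OX/..X/.XO, (2,0):+0/.OX/.../XXO
[XOX/.../.XO] O move#3: (1,0):+0/XOX/O../.XO*, (1,1):+0/XOX/.O./.XO, (1,2):-1/XOX/..O/.XO, (2,0):+0/XOX/.../OXO
[XOX/O../.XO] X move#4: (1,1):+0/XOX/OX./.XO*, (1,2):+0/XOX/O.X/.XO, (2,0):+0/XOX/O../XXO
[XOX/OX./.XO] O move#5: (1,2):-1/XOX/OXO/.XO, (2,0):+0/XOX/OX./OXO*
[XOX/OX./OXO] X move#6: (1,2):+0/XOX/OXX/OXO*
[XOX/OXX/OXO] end (terminal +0, O#7); searched ..X/.../.XO to 6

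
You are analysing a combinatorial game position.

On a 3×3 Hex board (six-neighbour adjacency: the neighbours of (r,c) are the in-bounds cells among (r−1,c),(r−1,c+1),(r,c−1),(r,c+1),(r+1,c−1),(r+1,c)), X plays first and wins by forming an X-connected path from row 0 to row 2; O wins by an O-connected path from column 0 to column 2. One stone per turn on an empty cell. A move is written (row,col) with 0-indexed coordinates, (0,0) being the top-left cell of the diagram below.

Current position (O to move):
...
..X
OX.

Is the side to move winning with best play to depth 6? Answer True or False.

[.../..X/OX.] O move#1: (0,0):-1/O../..X/OX., (0,1):-1/.O./..X/OX., (0,2):+1/..O/..X/OX.*, (1,0):-1/.../O.X/OX., (1,1):-1/.../.OX/OX., (2,2):-1/.../..X/OXO
[..O/..X/OX.] X move#2: (0,0):-1/X.O/..X/OX.*, (0,1):-1/.XO/..X/OX., (1,0):-1/..O/X.X/OX., (1,1):-1/..O/.XX/OX., (2,2):-1/..O/..X/OXX
[X.O/..X/OX.] O move#3: (0,1):+1/XOO/..X/OX.*, (1,0):+1/X.O/O.X/OX., (1,1):+1/X.O/.OX/OX., (2,2):-1/X.O/..X/OXO
[XOO/..X/OX.] X move#4: (1,0):-1/XOO/X.X/OX.*, (1,1):-1/XOO/.XX/OX., (2,2):-1/XOO/..X/OXX
[XOO/X.X/OX.] O move#5: (1,1):+1/XOO/XOX/OX.*, (2,2):-1/XOO/X.X/OXO
[XOO/XOX/OX.] end (terminal -1, X#6); searched .../..X/OX. to 6

O winning at [.../..X/OX.]: True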